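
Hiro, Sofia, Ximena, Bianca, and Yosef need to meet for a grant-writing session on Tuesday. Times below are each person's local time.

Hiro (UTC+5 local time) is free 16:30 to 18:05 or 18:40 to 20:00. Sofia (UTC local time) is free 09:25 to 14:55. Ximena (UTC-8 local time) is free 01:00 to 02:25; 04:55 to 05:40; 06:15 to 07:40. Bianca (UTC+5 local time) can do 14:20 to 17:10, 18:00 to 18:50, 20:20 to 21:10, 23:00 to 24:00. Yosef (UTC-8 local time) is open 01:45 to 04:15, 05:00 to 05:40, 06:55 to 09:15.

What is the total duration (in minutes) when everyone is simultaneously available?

Hiro in UTC: 11:30-13:05, 13:40-15:00 (subtract 5h to convert from UTC+5).
Sofia in UTC: 09:25-14:55.
Ximena in UTC: 09:00-10:25, 12:55-13:40, 14:15-15:40 (add 8h to convert from UTC-8).
Bianca in UTC: 09:20-12:10, 13:00-13:50, 15:20-16:10, 18:00-19:00 (subtract 5h to convert from UTC+5).
Yosef in UTC: 09:45-12:15, 13:00-13:40, 14:55-17:15 (add 8h to convert from UTC-8).
Hiro ∩ Sofia: 11:30-13:05, 13:40-14:55.
Hiro ∩ Sofia ∩ Ximena: 12:55-13:05, 14:15-14:55.
Hiro ∩ Sofia ∩ Ximena ∩ Bianca: 13:00-13:05.
Hiro ∩ Sofia ∩ Ximena ∩ Bianca ∩ Yosef: 13:00-13:05.
That's a single block of 5 minutes.

5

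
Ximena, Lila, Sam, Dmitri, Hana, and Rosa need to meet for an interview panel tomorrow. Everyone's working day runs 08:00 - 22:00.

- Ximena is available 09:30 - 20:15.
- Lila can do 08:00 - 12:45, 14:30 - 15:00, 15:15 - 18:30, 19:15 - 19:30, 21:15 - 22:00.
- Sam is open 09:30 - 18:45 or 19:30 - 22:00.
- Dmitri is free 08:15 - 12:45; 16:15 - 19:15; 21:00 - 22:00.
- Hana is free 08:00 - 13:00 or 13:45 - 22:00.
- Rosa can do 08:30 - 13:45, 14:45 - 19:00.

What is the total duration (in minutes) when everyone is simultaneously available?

Ximena ∩ Lila: 09:30-12:45, 14:30-15:00, 15:15-18:30, 19:15-19:30.
Ximena ∩ Lila ∩ Sam: 09:30-12:45, 14:30-15:00, 15:15-18:30.
Ximena ∩ Lila ∩ Sam ∩ Dmitri: 09:30-12:45, 16:15-18:30.
Ximena ∩ Lila ∩ Sam ∩ Dmitri ∩ Hana: 09:30-12:45, 16:15-18:30.
Ximena ∩ Lila ∩ Sam ∩ Dmitri ∩ Hana ∩ Rosa: 09:30-12:45, 16:15-18:30.
Summing the common windows: 195 + 135 = 330 minutes.

330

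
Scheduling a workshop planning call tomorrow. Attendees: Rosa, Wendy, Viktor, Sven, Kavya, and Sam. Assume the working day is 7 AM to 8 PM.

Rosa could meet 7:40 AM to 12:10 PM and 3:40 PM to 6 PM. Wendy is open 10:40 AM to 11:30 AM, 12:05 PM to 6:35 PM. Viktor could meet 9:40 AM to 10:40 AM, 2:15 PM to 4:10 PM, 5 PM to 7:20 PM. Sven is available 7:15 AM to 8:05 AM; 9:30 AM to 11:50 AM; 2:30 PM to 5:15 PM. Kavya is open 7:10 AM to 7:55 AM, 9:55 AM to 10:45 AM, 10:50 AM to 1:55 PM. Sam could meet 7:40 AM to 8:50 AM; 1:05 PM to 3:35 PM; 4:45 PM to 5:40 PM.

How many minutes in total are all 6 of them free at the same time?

Rosa ∩ Wendy: 10:40-11:30, 12:05-12:10, 15:40-18:00.
Rosa ∩ Wendy ∩ Viktor: 15:40-16:10, 17:00-18:00.
Rosa ∩ Wendy ∩ Viktor ∩ Sven: 15:40-16:10, 17:00-17:15.
Rosa ∩ Wendy ∩ Viktor ∩ Sven ∩ Kavya: ∅.
Rosa ∩ Wendy ∩ Viktor ∩ Sven ∩ Kavya ∩ Sam: ∅.
There is no time when everyone is free.
There is no common window, so the total is 0 minutes.

0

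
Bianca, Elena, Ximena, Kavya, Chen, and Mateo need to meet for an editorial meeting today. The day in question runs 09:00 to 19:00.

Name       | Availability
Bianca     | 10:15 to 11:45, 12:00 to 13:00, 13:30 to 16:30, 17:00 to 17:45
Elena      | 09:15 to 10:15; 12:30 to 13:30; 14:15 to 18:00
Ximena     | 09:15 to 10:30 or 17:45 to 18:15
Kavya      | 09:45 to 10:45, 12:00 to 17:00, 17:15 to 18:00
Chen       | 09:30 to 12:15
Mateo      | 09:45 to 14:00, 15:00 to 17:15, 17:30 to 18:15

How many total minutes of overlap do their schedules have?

0

Bianca ∩ Elena: 12:30-13:00, 14:15-16:30, 17:00-17:45.
Bianca ∩ Elena ∩ Ximena: ∅.
Bianca ∩ Elena ∩ Ximena ∩ Kavya: ∅.
Bianca ∩ Elena ∩ Ximena ∩ Kavya ∩ Chen: ∅.
Bianca ∩ Elena ∩ Ximena ∩ Kavya ∩ Chen ∩ Mateo: ∅.
There is no time when everyone is free.
There is no common window, so the total is 0 minutes.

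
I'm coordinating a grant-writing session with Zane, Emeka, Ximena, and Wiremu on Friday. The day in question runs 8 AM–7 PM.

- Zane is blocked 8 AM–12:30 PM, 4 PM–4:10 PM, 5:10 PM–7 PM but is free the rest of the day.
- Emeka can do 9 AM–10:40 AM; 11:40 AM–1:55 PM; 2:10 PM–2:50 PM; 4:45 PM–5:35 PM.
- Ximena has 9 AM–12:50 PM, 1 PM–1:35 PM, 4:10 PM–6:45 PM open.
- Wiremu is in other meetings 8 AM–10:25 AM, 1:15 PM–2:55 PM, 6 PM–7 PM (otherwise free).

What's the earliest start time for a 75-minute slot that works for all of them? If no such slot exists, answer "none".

none

Zane free: 12:30-16:00, 16:10-17:10 (invert busy blocks within the working day).
Emeka free: 09:00-10:40, 11:40-13:55, 14:10-14:50, 16:45-17:35.
Ximena free: 09:00-12:50, 13:00-13:35, 16:10-18:45.
Wiremu free: 10:25-13:15, 14:55-18:00 (invert busy blocks within the working day).
Zane ∩ Emeka: 12:30-13:55, 14:10-14:50, 16:45-17:10.
Zane ∩ Emeka ∩ Ximena: 12:30-12:50, 13:00-13:35, 16:45-17:10.
Zane ∩ Emeka ∩ Ximena ∩ Wiremu: 12:30-12:50, 13:00-13:15, 16:45-17:10.
No common window is at least 75 minutes long.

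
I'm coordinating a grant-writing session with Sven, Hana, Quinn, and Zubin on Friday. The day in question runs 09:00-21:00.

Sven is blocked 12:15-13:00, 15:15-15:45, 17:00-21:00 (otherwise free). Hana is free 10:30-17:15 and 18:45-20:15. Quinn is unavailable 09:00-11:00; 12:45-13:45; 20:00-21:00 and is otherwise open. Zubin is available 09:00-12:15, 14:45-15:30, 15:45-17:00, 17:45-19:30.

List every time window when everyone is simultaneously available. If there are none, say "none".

11:00-12:15, 14:45-15:15, 15:45-17:00

Sven free: 09:00-12:15, 13:00-15:15, 15:45-17:00 (invert busy blocks within the working day).
Hana free: 10:30-17:15, 18:45-20:15.
Quinn free: 11:00-12:45, 13:45-20:00 (invert busy blocks within the working day).
Zubin free: 09:00-12:15, 14:45-15:30, 15:45-17:00, 17:45-19:30.
Sven ∩ Hana: 10:30-12:15, 13:00-15:15, 15:45-17:00.
Sven ∩ Hana ∩ Quinn: 11:00-12:15, 13:45-15:15, 15:45-17:00.
Sven ∩ Hana ∩ Quinn ∩ Zubin: 11:00-12:15, 14:45-15:15, 15:45-17:00.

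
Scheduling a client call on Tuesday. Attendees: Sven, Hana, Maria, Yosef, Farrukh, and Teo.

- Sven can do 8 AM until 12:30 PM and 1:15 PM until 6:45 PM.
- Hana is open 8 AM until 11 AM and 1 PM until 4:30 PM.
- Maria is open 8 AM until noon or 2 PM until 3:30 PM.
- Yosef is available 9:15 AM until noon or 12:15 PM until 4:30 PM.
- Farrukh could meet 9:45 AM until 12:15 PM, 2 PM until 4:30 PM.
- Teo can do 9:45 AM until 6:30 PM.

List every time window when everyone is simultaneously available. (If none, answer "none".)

Sven ∩ Hana: 08:00-11:00, 13:15-16:30.
Sven ∩ Hana ∩ Maria: 08:00-11:00, 14:00-15:30.
Sven ∩ Hana ∩ Maria ∩ Yosef: 09:15-11:00, 14:00-15:30.
Sven ∩ Hana ∩ Maria ∩ Yosef ∩ Farrukh: 09:45-11:00, 14:00-15:30.
Sven ∩ Hana ∩ Maria ∩ Yosef ∩ Farrukh ∩ Teo: 09:45-11:00, 14:00-15:30.
So the common availability across everyone is 09:45-11:00, 14:00-15:30.

09:45-11:00, 14:00-15:30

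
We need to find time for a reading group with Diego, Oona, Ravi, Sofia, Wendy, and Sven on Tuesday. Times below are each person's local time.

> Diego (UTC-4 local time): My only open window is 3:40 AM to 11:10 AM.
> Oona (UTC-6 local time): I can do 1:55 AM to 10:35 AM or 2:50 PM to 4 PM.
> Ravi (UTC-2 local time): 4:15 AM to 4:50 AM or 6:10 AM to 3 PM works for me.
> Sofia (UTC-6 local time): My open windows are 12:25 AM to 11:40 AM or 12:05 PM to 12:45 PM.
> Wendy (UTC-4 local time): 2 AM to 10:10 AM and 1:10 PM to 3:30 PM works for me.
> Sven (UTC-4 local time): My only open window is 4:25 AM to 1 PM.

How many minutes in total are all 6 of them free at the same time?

Diego in UTC: 07:40-15:10 (add 4h to convert from UTC-4).
Oona in UTC: 07:55-16:35, 20:50-22:00 (add 6h to convert from UTC-6).
Ravi in UTC: 06:15-06:50, 08:10-17:00 (add 2h to convert from UTC-2).
Sofia in UTC: 06:25-17:40, 18:05-18:45 (add 6h to convert from UTC-6).
Wendy in UTC: 06:00-14:10, 17:10-19:30 (add 4h to convert from UTC-4).
Sven in UTC: 08:25-17:00 (add 4h to convert from UTC-4).
Diego ∩ Oona: 07:55-15:10.
Diego ∩ Oona ∩ Ravi: 08:10-15:10.
Diego ∩ Oona ∩ Ravi ∩ Sofia: 08:10-15:10.
Diego ∩ Oona ∩ Ravi ∩ Sofia ∩ Wendy: 08:10-14:10.
Diego ∩ Oona ∩ Ravi ∩ Sofia ∩ Wendy ∩ Sven: 08:25-14:10.
That's a single block of 345 minutes.

345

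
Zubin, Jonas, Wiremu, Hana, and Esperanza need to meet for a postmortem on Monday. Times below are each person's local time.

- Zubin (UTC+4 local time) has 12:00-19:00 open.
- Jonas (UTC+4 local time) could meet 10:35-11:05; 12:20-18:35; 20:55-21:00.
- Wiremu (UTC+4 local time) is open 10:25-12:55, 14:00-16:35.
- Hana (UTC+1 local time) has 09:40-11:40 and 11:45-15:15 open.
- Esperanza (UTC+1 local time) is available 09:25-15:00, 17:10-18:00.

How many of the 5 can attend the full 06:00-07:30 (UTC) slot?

0

Zubin in UTC: 08:00-15:00 (subtract 4h to convert from UTC+4).
Jonas in UTC: 06:35-07:05, 08:20-14:35, 16:55-17:00 (subtract 4h to convert from UTC+4).
Wiremu in UTC: 06:25-08:55, 10:00-12:35 (subtract 4h to convert from UTC+4).
Hana in UTC: 08:40-10:40, 10:45-14:15 (subtract 1h to convert from UTC+1).
Esperanza in UTC: 08:25-14:00, 16:10-17:00 (subtract 1h to convert from UTC+1).
nobody can make the full 06:00-07:30 slot — that's 0.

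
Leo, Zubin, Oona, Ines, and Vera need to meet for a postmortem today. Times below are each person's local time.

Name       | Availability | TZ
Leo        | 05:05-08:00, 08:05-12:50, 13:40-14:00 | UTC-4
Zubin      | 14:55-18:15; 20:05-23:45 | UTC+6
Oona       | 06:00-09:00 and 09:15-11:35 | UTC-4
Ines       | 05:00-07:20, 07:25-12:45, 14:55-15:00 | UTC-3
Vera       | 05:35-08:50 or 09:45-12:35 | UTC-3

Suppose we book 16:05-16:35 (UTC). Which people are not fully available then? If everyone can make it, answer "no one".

Ines, Oona, Vera

Leo in UTC: 09:05-12:00, 12:05-16:50, 17:40-18:00 (add 4h to convert from UTC-4).
Zubin in UTC: 08:55-12:15, 14:05-17:45 (subtract 6h to convert from UTC+6).
Oona in UTC: 10:00-13:00, 13:15-15:35 (add 4h to convert from UTC-4).
Ines in UTC: 08:00-10:20, 10:25-15:45, 17:55-18:00 (add 3h to convert from UTC-3).
Vera in UTC: 08:35-11:50, 12:45-15:35 (add 3h to convert from UTC-3).
Leo: free for 16:05-16:35. Zubin: free for 16:05-16:35. Oona: not fully free for 16:05-16:35. Ines: not fully free for 16:05-16:35. Vera: not fully free for 16:05-16:35.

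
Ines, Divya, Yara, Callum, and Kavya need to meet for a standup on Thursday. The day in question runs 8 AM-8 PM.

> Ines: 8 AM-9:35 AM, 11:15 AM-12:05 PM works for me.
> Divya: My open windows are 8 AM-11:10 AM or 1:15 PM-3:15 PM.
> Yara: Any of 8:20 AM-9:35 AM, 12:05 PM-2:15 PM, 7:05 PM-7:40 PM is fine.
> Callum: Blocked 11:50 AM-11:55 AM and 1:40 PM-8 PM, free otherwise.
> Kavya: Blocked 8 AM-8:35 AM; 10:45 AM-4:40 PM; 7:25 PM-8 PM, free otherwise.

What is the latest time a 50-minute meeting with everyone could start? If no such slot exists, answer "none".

Ines free: 08:00-09:35, 11:15-12:05.
Divya free: 08:00-11:10, 13:15-15:15.
Yara free: 08:20-09:35, 12:05-14:15, 19:05-19:40.
Callum free: 08:00-11:50, 11:55-13:40 (invert busy blocks within the working day).
Kavya free: 08:35-10:45, 16:40-19:25 (invert busy blocks within the working day).
Ines ∩ Divya: 08:00-09:35.
Ines ∩ Divya ∩ Yara: 08:20-09:35.
Ines ∩ Divya ∩ Yara ∩ Callum: 08:20-09:35.
Ines ∩ Divya ∩ Yara ∩ Callum ∩ Kavya: 08:35-09:35.
So the common availability across everyone is 08:35-09:35.
The last common window of at least 50 minutes is 08:35-09:35; a 50-minute meeting can start as late as 08:45 and still end by 09:35.

08:45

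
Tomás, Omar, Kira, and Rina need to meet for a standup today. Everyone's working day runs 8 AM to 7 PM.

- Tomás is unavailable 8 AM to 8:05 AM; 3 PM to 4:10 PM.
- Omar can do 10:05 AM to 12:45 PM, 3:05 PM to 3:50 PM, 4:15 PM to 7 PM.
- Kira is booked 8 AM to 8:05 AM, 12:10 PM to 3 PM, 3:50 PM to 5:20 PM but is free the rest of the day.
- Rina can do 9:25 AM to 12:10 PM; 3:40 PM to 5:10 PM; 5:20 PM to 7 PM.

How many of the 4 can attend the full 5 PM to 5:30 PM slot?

Tomás free: 08:05-15:00, 16:10-19:00 (invert busy blocks within the working day).
Omar free: 10:05-12:45, 15:05-15:50, 16:15-19:00.
Kira free: 08:05-12:10, 15:00-15:50, 17:20-19:00 (invert busy blocks within the working day).
Rina free: 09:25-12:10, 15:40-17:10, 17:20-19:00.
Tomás and Omar can make the full 17:00-17:30 slot — that's 2.

2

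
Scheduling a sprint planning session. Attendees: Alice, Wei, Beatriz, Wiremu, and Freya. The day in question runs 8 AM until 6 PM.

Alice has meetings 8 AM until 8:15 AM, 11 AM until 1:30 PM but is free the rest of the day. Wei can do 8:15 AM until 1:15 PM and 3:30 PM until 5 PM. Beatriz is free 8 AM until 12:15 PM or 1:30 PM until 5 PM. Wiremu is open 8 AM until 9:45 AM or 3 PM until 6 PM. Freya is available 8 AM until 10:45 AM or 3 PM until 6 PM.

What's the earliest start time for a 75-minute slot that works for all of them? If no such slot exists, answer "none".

08:15

Alice free: 08:15-11:00, 13:30-18:00 (invert busy blocks within the working day).
Wei free: 08:15-13:15, 15:30-17:00.
Beatriz free: 08:00-12:15, 13:30-17:00.
Wiremu free: 08:00-09:45, 15:00-18:00.
Freya free: 08:00-10:45, 15:00-18:00.
Alice ∩ Wei: 08:15-11:00, 15:30-17:00.
Alice ∩ Wei ∩ Beatriz: 08:15-11:00, 15:30-17:00.
Alice ∩ Wei ∩ Beatriz ∩ Wiremu: 08:15-09:45, 15:30-17:00.
Alice ∩ Wei ∩ Beatriz ∩ Wiremu ∩ Freya: 08:15-09:45, 15:30-17:00.
Those are the intersection windows.
The first common window of at least 75 minutes is 08:15-09:45, so the earliest start is 08:15.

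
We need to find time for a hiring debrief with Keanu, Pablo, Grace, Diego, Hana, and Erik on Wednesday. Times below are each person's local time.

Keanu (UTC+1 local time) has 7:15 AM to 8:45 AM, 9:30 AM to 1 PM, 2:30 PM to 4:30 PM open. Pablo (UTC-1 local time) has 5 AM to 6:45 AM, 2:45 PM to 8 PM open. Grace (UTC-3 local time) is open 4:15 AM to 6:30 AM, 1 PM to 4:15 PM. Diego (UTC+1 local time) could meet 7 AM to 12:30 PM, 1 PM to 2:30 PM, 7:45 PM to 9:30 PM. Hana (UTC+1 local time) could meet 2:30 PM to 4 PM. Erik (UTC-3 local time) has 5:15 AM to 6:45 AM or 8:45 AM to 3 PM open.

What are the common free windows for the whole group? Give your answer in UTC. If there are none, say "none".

Keanu in UTC: 06:15-07:45, 08:30-12:00, 13:30-15:30 (subtract 1h to convert from UTC+1).
Pablo in UTC: 06:00-07:45, 15:45-21:00 (add 1h to convert from UTC-1).
Grace in UTC: 07:15-09:30, 16:00-19:15 (add 3h to convert from UTC-3).
Diego in UTC: 06:00-11:30, 12:00-13:30, 18:45-20:30 (subtract 1h to convert from UTC+1).
Hana in UTC: 13:30-15:00 (subtract 1h to convert from UTC+1).
Erik in UTC: 08:15-09:45, 11:45-18:00 (add 3h to convert from UTC-3).
Keanu ∩ Pablo: 06:15-07:45.
Keanu ∩ Pablo ∩ Grace: 07:15-07:45.
Keanu ∩ Pablo ∩ Grace ∩ Diego: 07:15-07:45.
Keanu ∩ Pablo ∩ Grace ∩ Diego ∩ Hana: ∅.
Keanu ∩ Pablo ∩ Grace ∩ Diego ∩ Hana ∩ Erik: ∅.
There is no time when everyone is free.

none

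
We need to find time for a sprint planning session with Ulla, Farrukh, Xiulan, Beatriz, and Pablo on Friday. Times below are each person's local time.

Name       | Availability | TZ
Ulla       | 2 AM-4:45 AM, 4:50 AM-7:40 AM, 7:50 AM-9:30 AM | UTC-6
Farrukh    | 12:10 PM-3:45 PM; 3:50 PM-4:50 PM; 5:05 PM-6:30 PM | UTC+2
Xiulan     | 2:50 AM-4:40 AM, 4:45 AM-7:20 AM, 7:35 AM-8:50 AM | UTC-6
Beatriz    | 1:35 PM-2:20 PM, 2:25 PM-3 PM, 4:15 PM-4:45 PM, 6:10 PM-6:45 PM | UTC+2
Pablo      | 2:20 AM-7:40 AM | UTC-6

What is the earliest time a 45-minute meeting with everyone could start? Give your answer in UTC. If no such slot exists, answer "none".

Ulla in UTC: 08:00-10:45, 10:50-13:40, 13:50-15:30 (add 6h to convert from UTC-6).
Farrukh in UTC: 10:10-13:45, 13:50-14:50, 15:05-16:30 (subtract 2h to convert from UTC+2).
Xiulan in UTC: 08:50-10:40, 10:45-13:20, 13:35-14:50 (add 6h to convert from UTC-6).
Beatriz in UTC: 11:35-12:20, 12:25-13:00, 14:15-14:45, 16:10-16:45 (subtract 2h to convert from UTC+2).
Pablo in UTC: 08:20-13:40 (add 6h to convert from UTC-6).
Ulla ∩ Farrukh: 10:10-10:45, 10:50-13:40, 13:50-14:50, 15:05-15:30.
Ulla ∩ Farrukh ∩ Xiulan: 10:10-10:40, 10:50-13:20, 13:35-13:40, 13:50-14:50.
Ulla ∩ Farrukh ∩ Xiulan ∩ Beatriz: 11:35-12:20, 12:25-13:00, 14:15-14:45.
Ulla ∩ Farrukh ∩ Xiulan ∩ Beatriz ∩ Pablo: 11:35-12:20, 12:25-13:00.
Those are the intersection windows.
The first common window of at least 45 minutes is 11:35-12:20, so the earliest start is 11:35.

11:35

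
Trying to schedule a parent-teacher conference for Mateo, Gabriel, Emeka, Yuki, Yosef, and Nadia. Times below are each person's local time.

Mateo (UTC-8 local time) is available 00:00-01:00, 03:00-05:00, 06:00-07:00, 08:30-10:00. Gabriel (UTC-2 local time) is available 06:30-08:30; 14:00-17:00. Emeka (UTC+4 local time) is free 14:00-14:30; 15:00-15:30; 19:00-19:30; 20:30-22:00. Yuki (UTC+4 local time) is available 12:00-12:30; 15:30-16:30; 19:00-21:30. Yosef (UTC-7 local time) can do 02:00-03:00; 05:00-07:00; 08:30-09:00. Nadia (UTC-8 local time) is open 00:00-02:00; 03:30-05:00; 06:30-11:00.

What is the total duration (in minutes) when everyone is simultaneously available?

0

Mateo in UTC: 08:00-09:00, 11:00-13:00, 14:00-15:00, 16:30-18:00 (add 8h to convert from UTC-8).
Gabriel in UTC: 08:30-10:30, 16:00-19:00 (add 2h to convert from UTC-2).
Emeka in UTC: 10:00-10:30, 11:00-11:30, 15:00-15:30, 16:30-18:00 (subtract 4h to convert from UTC+4).
Yuki in UTC: 08:00-08:30, 11:30-12:30, 15:00-17:30 (subtract 4h to convert from UTC+4).
Yosef in UTC: 09:00-10:00, 12:00-14:00, 15:30-16:00 (add 7h to convert from UTC-7).
Nadia in UTC: 08:00-10:00, 11:30-13:00, 14:30-19:00 (add 8h to convert from UTC-8).
Mateo ∩ Gabriel: 08:30-09:00, 16:30-18:00.
Mateo ∩ Gabriel ∩ Emeka: 16:30-18:00.
Mateo ∩ Gabriel ∩ Emeka ∩ Yuki: 16:30-17:30.
Mateo ∩ Gabriel ∩ Emeka ∩ Yuki ∩ Yosef: ∅.
Mateo ∩ Gabriel ∩ Emeka ∩ Yuki ∩ Yosef ∩ Nadia: ∅.
There is no time when everyone is free.
There is no common window, so the total is 0 minutes.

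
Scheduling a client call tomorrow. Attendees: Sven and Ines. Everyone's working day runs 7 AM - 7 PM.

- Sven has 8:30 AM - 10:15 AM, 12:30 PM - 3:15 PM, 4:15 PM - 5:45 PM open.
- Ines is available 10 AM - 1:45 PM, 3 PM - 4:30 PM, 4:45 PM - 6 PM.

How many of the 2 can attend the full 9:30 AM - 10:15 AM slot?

1

Sven can make the full 09:30-10:15 slot — that's 1.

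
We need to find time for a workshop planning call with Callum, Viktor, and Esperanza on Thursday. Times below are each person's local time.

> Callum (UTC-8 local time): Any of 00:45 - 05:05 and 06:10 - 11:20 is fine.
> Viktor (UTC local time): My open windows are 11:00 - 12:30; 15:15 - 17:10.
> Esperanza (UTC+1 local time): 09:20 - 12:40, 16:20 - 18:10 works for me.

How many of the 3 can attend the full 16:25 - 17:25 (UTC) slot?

Callum in UTC: 08:45-13:05, 14:10-19:20 (add 8h to convert from UTC-8).
Viktor in UTC: 11:00-12:30, 15:15-17:10.
Esperanza in UTC: 08:20-11:40, 15:20-17:10 (subtract 1h to convert from UTC+1).
Callum can make the full 16:25-17:25 slot — that's 1.

1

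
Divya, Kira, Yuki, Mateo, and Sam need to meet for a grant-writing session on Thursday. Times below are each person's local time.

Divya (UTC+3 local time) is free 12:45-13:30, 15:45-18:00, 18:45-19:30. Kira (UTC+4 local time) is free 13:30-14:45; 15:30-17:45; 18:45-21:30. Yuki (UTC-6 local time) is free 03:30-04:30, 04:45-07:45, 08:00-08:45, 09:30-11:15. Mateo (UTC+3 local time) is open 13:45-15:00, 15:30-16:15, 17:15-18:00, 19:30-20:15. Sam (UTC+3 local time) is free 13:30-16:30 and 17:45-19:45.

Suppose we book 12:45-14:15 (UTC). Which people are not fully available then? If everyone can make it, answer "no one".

Kira, Mateo, Sam, Yuki

Divya in UTC: 09:45-10:30, 12:45-15:00, 15:45-16:30 (subtract 3h to convert from UTC+3).
Kira in UTC: 09:30-10:45, 11:30-13:45, 14:45-17:30 (subtract 4h to convert from UTC+4).
Yuki in UTC: 09:30-10:30, 10:45-13:45, 14:00-14:45, 15:30-17:15 (add 6h to convert from UTC-6).
Mateo in UTC: 10:45-12:00, 12:30-13:15, 14:15-15:00, 16:30-17:15 (subtract 3h to convert from UTC+3).
Sam in UTC: 10:30-13:30, 14:45-16:45 (subtract 3h to convert from UTC+3).
Divya: free for 12:45-14:15. Kira: not fully free for 12:45-14:15. Yuki: not fully free for 12:45-14:15. Mateo: not fully free for 12:45-14:15. Sam: not fully free for 12:45-14:15.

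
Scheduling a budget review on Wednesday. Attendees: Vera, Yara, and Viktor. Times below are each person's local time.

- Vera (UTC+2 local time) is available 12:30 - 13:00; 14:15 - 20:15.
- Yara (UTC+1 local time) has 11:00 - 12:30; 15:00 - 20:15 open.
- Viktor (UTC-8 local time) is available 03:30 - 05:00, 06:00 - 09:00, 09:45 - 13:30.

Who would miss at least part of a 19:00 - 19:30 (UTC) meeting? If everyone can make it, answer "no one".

Vera in UTC: 10:30-11:00, 12:15-18:15 (subtract 2h to convert from UTC+2).
Yara in UTC: 10:00-11:30, 14:00-19:15 (subtract 1h to convert from UTC+1).
Viktor in UTC: 11:30-13:00, 14:00-17:00, 17:45-21:30 (add 8h to convert from UTC-8).
Vera: not fully free for 19:00-19:30. Yara: not fully free for 19:00-19:30. Viktor: free for 19:00-19:30.

Vera, Yara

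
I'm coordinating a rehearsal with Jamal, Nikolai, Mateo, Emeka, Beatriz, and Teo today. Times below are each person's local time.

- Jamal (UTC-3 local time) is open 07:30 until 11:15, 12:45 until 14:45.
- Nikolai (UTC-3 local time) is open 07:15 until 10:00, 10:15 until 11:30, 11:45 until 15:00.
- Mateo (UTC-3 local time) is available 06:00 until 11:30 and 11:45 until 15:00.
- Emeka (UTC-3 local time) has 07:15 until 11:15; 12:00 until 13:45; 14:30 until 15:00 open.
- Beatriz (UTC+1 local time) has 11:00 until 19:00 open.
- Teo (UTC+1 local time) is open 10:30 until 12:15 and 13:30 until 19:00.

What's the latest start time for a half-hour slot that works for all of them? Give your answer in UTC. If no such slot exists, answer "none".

Jamal in UTC: 10:30-14:15, 15:45-17:45 (add 3h to convert from UTC-3).
Nikolai in UTC: 10:15-13:00, 13:15-14:30, 14:45-18:00 (add 3h to convert from UTC-3).
Mateo in UTC: 09:00-14:30, 14:45-18:00 (add 3h to convert from UTC-3).
Emeka in UTC: 10:15-14:15, 15:00-16:45, 17:30-18:00 (add 3h to convert from UTC-3).
Beatriz in UTC: 10:00-18:00 (subtract 1h to convert from UTC+1).
Teo in UTC: 09:30-11:15, 12:30-18:00 (subtract 1h to convert from UTC+1).
Jamal ∩ Nikolai: 10:30-13:00, 13:15-14:15, 15:45-17:45.
Jamal ∩ Nikolai ∩ Mateo: 10:30-13:00, 13:15-14:15, 15:45-17:45.
Jamal ∩ Nikolai ∩ Mateo ∩ Emeka: 10:30-13:00, 13:15-14:15, 15:45-16:45, 17:30-17:45.
Jamal ∩ Nikolai ∩ Mateo ∩ Emeka ∩ Beatriz: 10:30-13:00, 13:15-14:15, 15:45-16:45, 17:30-17:45.
Jamal ∩ Nikolai ∩ Mateo ∩ Emeka ∩ Beatriz ∩ Teo: 10:30-11:15, 12:30-13:00, 13:15-14:15, 15:45-16:45, 17:30-17:45.
The last common window of at least 30 minutes is 15:45-16:45; a 30-minute meeting can start as late as 16:15 and still end by 16:45.

16:15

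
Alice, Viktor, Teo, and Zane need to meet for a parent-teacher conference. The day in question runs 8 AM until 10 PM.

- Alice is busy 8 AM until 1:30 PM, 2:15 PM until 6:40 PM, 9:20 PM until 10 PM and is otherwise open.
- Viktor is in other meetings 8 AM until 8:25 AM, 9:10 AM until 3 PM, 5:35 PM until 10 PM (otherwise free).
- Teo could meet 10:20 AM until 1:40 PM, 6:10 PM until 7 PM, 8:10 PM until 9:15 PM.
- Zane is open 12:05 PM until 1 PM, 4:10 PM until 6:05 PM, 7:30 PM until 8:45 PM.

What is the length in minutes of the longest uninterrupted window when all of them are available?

0

Alice free: 13:30-14:15, 18:40-21:20 (invert busy blocks within the working day).
Viktor free: 08:25-09:10, 15:00-17:35 (invert busy blocks within the working day).
Teo free: 10:20-13:40, 18:10-19:00, 20:10-21:15.
Zane free: 12:05-13:00, 16:10-18:05, 19:30-20:45.
Alice ∩ Viktor: ∅.
Alice ∩ Viktor ∩ Teo: ∅.
Alice ∩ Viktor ∩ Teo ∩ Zane: ∅.
There is no time when everyone is free.
No common window exists, so the longest block is 0 minutes.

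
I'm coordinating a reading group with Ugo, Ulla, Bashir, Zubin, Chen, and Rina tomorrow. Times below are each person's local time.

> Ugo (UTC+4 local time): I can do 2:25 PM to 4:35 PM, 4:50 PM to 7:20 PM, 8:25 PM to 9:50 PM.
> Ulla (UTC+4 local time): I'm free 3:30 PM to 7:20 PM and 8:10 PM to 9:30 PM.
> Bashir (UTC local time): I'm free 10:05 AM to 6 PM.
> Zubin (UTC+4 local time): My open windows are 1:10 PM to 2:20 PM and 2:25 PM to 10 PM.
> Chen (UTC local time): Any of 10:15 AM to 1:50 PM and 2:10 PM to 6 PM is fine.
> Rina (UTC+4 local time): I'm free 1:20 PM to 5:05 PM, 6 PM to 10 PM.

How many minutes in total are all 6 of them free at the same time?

Ugo in UTC: 10:25-12:35, 12:50-15:20, 16:25-17:50 (subtract 4h to convert from UTC+4).
Ulla in UTC: 11:30-15:20, 16:10-17:30 (subtract 4h to convert from UTC+4).
Bashir in UTC: 10:05-18:00.
Zubin in UTC: 09:10-10:20, 10:25-18:00 (subtract 4h to convert from UTC+4).
Chen in UTC: 10:15-13:50, 14:10-18:00.
Rina in UTC: 09:20-13:05, 14:00-18:00 (subtract 4h to convert from UTC+4).
Ugo ∩ Ulla: 11:30-12:35, 12:50-15:20, 16:25-17:30.
Ugo ∩ Ulla ∩ Bashir: 11:30-12:35, 12:50-15:20, 16:25-17:30.
Ugo ∩ Ulla ∩ Bashir ∩ Zubin: 11:30-12:35, 12:50-15:20, 16:25-17:30.
Ugo ∩ Ulla ∩ Bashir ∩ Zubin ∩ Chen: 11:30-12:35, 12:50-13:50, 14:10-15:20, 16:25-17:30.
Ugo ∩ Ulla ∩ Bashir ∩ Zubin ∩ Chen ∩ Rina: 11:30-12:35, 12:50-13:05, 14:10-15:20, 16:25-17:30.
Summing the common windows: 65 + 15 + 70 + 65 = 215 minutes.

215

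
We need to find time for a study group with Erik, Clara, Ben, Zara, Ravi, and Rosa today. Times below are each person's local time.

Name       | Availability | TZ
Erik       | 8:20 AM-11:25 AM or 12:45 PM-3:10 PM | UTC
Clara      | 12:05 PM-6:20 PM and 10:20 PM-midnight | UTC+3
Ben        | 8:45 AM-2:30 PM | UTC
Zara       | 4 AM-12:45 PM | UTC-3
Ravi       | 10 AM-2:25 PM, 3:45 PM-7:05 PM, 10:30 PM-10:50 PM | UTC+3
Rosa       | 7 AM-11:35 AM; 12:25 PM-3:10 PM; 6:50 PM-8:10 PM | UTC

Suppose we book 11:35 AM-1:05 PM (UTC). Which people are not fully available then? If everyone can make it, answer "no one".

Erik, Ravi, Rosa

Erik in UTC: 08:20-11:25, 12:45-15:10.
Clara in UTC: 09:05-15:20, 19:20-21:00 (subtract 3h to convert from UTC+3).
Ben in UTC: 08:45-14:30.
Zara in UTC: 07:00-15:45 (add 3h to convert from UTC-3).
Ravi in UTC: 07:00-11:25, 12:45-16:05, 19:30-19:50 (subtract 3h to convert from UTC+3).
Rosa in UTC: 07:00-11:35, 12:25-15:10, 18:50-20:10.
Erik: not fully free for 11:35-13:05. Clara: free for 11:35-13:05. Ben: free for 11:35-13:05. Zara: free for 11:35-13:05. Ravi: not fully free for 11:35-13:05. Rosa: not fully free for 11:35-13:05.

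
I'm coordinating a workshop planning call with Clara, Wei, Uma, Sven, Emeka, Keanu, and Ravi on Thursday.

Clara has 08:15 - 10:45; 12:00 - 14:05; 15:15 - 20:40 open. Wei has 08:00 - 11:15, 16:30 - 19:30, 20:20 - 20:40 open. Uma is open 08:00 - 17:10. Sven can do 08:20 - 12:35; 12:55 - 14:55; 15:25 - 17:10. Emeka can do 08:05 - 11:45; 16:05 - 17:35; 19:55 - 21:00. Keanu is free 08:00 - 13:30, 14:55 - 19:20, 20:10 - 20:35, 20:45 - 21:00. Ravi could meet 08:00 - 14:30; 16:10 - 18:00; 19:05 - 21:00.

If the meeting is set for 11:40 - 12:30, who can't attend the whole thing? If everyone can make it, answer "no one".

Clara, Emeka, Wei

Clara: not fully free for 11:40-12:30. Wei: not fully free for 11:40-12:30. Uma: free for 11:40-12:30. Sven: free for 11:40-12:30. Emeka: not fully free for 11:40-12:30. Keanu: free for 11:40-12:30. Ravi: free for 11:40-12:30.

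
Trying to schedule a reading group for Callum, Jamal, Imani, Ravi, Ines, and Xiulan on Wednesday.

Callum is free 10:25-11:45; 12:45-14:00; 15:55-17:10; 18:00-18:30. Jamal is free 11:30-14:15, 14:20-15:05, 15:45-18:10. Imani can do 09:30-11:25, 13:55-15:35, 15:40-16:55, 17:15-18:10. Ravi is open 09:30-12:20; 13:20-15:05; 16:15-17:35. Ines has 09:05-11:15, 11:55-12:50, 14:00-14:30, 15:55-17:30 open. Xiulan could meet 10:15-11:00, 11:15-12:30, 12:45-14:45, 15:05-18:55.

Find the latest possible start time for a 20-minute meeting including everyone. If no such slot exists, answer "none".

16:35

Callum ∩ Jamal: 11:30-11:45, 12:45-14:00, 15:55-17:10, 18:00-18:10.
Callum ∩ Jamal ∩ Imani: 13:55-14:00, 15:55-16:55, 18:00-18:10.
Callum ∩ Jamal ∩ Imani ∩ Ravi: 13:55-14:00, 16:15-16:55.
Callum ∩ Jamal ∩ Imani ∩ Ravi ∩ Ines: 16:15-16:55.
Callum ∩ Jamal ∩ Imani ∩ Ravi ∩ Ines ∩ Xiulan: 16:15-16:55.
Those are the intersection windows.
The last common window of at least 20 minutes is 16:15-16:55; a 20-minute meeting can start as late as 16:35 and still end by 16:55.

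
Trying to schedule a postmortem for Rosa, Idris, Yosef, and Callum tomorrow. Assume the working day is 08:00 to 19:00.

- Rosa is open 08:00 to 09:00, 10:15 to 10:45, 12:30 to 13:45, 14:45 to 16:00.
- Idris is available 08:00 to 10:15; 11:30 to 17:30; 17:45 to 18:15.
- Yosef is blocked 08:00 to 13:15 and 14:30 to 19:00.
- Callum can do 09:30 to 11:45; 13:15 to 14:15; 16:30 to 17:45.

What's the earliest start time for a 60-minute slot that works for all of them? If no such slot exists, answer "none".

Rosa free: 08:00-09:00, 10:15-10:45, 12:30-13:45, 14:45-16:00.
Idris free: 08:00-10:15, 11:30-17:30, 17:45-18:15.
Yosef free: 13:15-14:30 (invert busy blocks within the working day).
Callum free: 09:30-11:45, 13:15-14:15, 16:30-17:45.
Rosa ∩ Idris: 08:00-09:00, 12:30-13:45, 14:45-16:00.
Rosa ∩ Idris ∩ Yosef: 13:15-13:45.
Rosa ∩ Idris ∩ Yosef ∩ Callum: 13:15-13:45.
No common window is at least 60 minutes long.

none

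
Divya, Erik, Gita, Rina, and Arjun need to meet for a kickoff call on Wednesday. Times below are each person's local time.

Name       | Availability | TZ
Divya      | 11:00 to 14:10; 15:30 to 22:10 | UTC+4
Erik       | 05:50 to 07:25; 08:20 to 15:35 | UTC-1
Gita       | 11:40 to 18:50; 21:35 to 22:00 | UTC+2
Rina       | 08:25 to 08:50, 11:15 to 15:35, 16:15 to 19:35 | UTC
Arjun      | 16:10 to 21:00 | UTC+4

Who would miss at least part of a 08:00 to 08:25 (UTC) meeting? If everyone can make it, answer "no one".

Divya in UTC: 07:00-10:10, 11:30-18:10 (subtract 4h to convert from UTC+4).
Erik in UTC: 06:50-08:25, 09:20-16:35 (add 1h to convert from UTC-1).
Gita in UTC: 09:40-16:50, 19:35-20:00 (subtract 2h to convert from UTC+2).
Rina in UTC: 08:25-08:50, 11:15-15:35, 16:15-19:35.
Arjun in UTC: 12:10-17:00 (subtract 4h to convert from UTC+4).
Divya: free for 08:00-08:25. Erik: free for 08:00-08:25. Gita: not fully free for 08:00-08:25. Rina: not fully free for 08:00-08:25. Arjun: not fully free for 08:00-08:25.

Arjun, Gita, Rina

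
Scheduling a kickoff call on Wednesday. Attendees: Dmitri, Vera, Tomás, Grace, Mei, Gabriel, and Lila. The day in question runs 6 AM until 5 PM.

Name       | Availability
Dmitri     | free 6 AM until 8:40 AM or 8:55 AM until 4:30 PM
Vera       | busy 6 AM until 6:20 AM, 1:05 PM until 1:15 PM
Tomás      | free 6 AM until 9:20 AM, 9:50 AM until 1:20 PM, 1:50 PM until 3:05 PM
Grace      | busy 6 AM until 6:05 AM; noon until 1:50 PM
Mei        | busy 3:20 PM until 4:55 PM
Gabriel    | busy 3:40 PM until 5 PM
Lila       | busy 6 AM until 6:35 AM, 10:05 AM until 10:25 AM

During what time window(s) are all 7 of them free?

06:35-08:40, 08:55-09:20, 09:50-10:05, 10:25-12:00, 13:50-15:05

Dmitri free: 06:00-08:40, 08:55-16:30.
Vera free: 06:20-13:05, 13:15-17:00 (invert busy blocks within the working day).
Tomás free: 06:00-09:20, 09:50-13:20, 13:50-15:05.
Grace free: 06:05-12:00, 13:50-17:00 (invert busy blocks within the working day).
Mei free: 06:00-15:20, 16:55-17:00 (invert busy blocks within the working day).
Gabriel free: 06:00-15:40 (invert busy blocks within the working day).
Lila free: 06:35-10:05, 10:25-17:00 (invert busy blocks within the working day).
Dmitri ∩ Vera: 06:20-08:40, 08:55-13:05, 13:15-16:30.
Dmitri ∩ Vera ∩ Tomás: 06:20-08:40, 08:55-09:20, 09:50-13:05, 13:15-13:20, 13:50-15:05.
Dmitri ∩ Vera ∩ Tomás ∩ Grace: 06:20-08:40, 08:55-09:20, 09:50-12:00, 13:50-15:05.
Dmitri ∩ Vera ∩ Tomás ∩ Grace ∩ Mei: 06:20-08:40, 08:55-09:20, 09:50-12:00, 13:50-15:05.
Dmitri ∩ Vera ∩ Tomás ∩ Grace ∩ Mei ∩ Gabriel: 06:20-08:40, 08:55-09:20, 09:50-12:00, 13:50-15:05.
Dmitri ∩ Vera ∩ Tomás ∩ Grace ∩ Mei ∩ Gabriel ∩ Lila: 06:35-08:40, 08:55-09:20, 09:50-10:05, 10:25-12:00, 13:50-15:05.
So the common availability across everyone is 06:35-08:40, 08:55-09:20, 09:50-10:05, 10:25-12:00, 13:50-15:05.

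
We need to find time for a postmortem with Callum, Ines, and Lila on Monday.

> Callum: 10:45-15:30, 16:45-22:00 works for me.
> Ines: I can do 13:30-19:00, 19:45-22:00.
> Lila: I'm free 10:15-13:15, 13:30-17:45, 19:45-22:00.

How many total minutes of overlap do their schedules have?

315

Callum ∩ Ines: 13:30-15:30, 16:45-19:00, 19:45-22:00.
Callum ∩ Ines ∩ Lila: 13:30-15:30, 16:45-17:45, 19:45-22:00.
Those are the intersection windows.
Summing the common windows: 120 + 60 + 135 = 315 minutes.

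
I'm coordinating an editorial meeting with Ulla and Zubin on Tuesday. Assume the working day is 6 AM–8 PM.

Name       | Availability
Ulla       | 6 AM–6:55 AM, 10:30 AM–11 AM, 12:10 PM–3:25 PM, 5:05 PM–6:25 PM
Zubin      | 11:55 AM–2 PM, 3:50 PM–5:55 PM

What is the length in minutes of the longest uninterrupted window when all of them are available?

110

Ulla ∩ Zubin: 12:10-14:00, 17:05-17:55.
So the common availability across everyone is 12:10-14:00, 17:05-17:55.
The longest is 12:10-14:00 at 110 minutes.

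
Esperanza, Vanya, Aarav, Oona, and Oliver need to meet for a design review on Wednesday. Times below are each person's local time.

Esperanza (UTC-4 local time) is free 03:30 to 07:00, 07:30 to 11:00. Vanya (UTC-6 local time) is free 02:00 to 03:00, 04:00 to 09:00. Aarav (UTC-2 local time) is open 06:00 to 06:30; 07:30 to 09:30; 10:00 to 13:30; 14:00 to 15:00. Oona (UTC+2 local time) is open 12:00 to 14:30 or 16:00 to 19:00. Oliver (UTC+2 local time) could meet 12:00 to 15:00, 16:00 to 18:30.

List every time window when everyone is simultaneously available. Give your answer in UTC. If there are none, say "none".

10:00-11:00, 12:00-12:30, 14:00-15:00

Esperanza in UTC: 07:30-11:00, 11:30-15:00 (add 4h to convert from UTC-4).
Vanya in UTC: 08:00-09:00, 10:00-15:00 (add 6h to convert from UTC-6).
Aarav in UTC: 08:00-08:30, 09:30-11:30, 12:00-15:30, 16:00-17:00 (add 2h to convert from UTC-2).
Oona in UTC: 10:00-12:30, 14:00-17:00 (subtract 2h to convert from UTC+2).
Oliver in UTC: 10:00-13:00, 14:00-16:30 (subtract 2h to convert from UTC+2).
Esperanza ∩ Vanya: 08:00-09:00, 10:00-11:00, 11:30-15:00.
Esperanza ∩ Vanya ∩ Aarav: 08:00-08:30, 10:00-11:00, 12:00-15:00.
Esperanza ∩ Vanya ∩ Aarav ∩ Oona: 10:00-11:00, 12:00-12:30, 14:00-15:00.
Esperanza ∩ Vanya ∩ Aarav ∩ Oona ∩ Oliver: 10:00-11:00, 12:00-12:30, 14:00-15:00.
Those are the intersection windows.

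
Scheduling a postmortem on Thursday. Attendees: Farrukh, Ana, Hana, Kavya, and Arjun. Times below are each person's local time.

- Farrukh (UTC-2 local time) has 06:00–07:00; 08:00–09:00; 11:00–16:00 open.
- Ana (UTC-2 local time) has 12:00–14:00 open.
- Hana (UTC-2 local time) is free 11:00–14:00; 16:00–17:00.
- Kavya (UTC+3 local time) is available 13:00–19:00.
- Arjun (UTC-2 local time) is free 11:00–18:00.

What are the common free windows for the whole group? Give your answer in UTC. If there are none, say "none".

Farrukh in UTC: 08:00-09:00, 10:00-11:00, 13:00-18:00 (add 2h to convert from UTC-2).
Ana in UTC: 14:00-16:00 (add 2h to convert from UTC-2).
Hana in UTC: 13:00-16:00, 18:00-19:00 (add 2h to convert from UTC-2).
Kavya in UTC: 10:00-16:00 (subtract 3h to convert from UTC+3).
Arjun in UTC: 13:00-20:00 (add 2h to convert from UTC-2).
Farrukh ∩ Ana: 14:00-16:00.
Farrukh ∩ Ana ∩ Hana: 14:00-16:00.
Farrukh ∩ Ana ∩ Hana ∩ Kavya: 14:00-16:00.
Farrukh ∩ Ana ∩ Hana ∩ Kavya ∩ Arjun: 14:00-16:00.
So the common availability across everyone is 14:00-16:00.

14:00-16:00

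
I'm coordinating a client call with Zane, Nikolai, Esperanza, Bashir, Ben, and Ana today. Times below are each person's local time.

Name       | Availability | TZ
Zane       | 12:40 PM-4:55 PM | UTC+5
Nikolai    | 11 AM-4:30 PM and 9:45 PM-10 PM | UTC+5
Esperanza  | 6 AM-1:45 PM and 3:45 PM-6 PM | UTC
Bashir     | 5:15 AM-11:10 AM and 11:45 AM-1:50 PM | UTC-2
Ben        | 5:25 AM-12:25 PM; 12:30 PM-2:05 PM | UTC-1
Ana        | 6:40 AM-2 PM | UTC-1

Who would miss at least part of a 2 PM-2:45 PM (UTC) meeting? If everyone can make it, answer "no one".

Zane in UTC: 07:40-11:55 (subtract 5h to convert from UTC+5).
Nikolai in UTC: 06:00-11:30, 16:45-17:00 (subtract 5h to convert from UTC+5).
Esperanza in UTC: 06:00-13:45, 15:45-18:00.
Bashir in UTC: 07:15-13:10, 13:45-15:50 (add 2h to convert from UTC-2).
Ben in UTC: 06:25-13:25, 13:30-15:05 (add 1h to convert from UTC-1).
Ana in UTC: 07:40-15:00 (add 1h to convert from UTC-1).
Zane: not fully free for 14:00-14:45. Nikolai: not fully free for 14:00-14:45. Esperanza: not fully free for 14:00-14:45. Bashir: free for 14:00-14:45. Ben: free for 14:00-14:45. Ana: free for 14:00-14:45.

Esperanza, Nikolai, Zane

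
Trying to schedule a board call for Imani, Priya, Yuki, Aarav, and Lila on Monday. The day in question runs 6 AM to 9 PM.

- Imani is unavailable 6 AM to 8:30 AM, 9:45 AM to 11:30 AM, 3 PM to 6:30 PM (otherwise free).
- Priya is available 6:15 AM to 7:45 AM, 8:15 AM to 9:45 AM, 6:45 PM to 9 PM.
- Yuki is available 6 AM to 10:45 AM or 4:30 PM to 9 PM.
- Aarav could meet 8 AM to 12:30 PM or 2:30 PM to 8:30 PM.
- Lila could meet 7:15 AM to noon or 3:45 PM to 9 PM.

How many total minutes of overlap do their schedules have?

180

Imani free: 08:30-09:45, 11:30-15:00, 18:30-21:00 (invert busy blocks within the working day).
Priya free: 06:15-07:45, 08:15-09:45, 18:45-21:00.
Yuki free: 06:00-10:45, 16:30-21:00.
Aarav free: 08:00-12:30, 14:30-20:30.
Lila free: 07:15-12:00, 15:45-21:00.
Imani ∩ Priya: 08:30-09:45, 18:45-21:00.
Imani ∩ Priya ∩ Yuki: 08:30-09:45, 18:45-21:00.
Imani ∩ Priya ∩ Yuki ∩ Aarav: 08:30-09:45, 18:45-20:30.
Imani ∩ Priya ∩ Yuki ∩ Aarav ∩ Lila: 08:30-09:45, 18:45-20:30.
Those are the intersection windows.
Summing the common windows: 75 + 105 = 180 minutes.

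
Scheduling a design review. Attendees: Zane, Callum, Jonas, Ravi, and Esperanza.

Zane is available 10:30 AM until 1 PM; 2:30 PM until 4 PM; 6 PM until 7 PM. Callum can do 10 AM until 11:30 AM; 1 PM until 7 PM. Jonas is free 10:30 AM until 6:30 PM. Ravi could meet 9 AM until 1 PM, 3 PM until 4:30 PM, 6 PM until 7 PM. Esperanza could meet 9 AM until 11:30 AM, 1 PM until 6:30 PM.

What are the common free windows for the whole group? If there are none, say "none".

10:30-11:30, 15:00-16:00, 18:00-18:30

Zane ∩ Callum: 10:30-11:30, 14:30-16:00, 18:00-19:00.
Zane ∩ Callum ∩ Jonas: 10:30-11:30, 14:30-16:00, 18:00-18:30.
Zane ∩ Callum ∩ Jonas ∩ Ravi: 10:30-11:30, 15:00-16:00, 18:00-18:30.
Zane ∩ Callum ∩ Jonas ∩ Ravi ∩ Esperanza: 10:30-11:30, 15:00-16:00, 18:00-18:30.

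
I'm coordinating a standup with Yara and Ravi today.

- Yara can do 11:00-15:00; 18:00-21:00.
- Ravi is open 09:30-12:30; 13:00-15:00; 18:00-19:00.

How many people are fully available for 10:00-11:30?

Ravi can make the full 10:00-11:30 slot — that's 1.

1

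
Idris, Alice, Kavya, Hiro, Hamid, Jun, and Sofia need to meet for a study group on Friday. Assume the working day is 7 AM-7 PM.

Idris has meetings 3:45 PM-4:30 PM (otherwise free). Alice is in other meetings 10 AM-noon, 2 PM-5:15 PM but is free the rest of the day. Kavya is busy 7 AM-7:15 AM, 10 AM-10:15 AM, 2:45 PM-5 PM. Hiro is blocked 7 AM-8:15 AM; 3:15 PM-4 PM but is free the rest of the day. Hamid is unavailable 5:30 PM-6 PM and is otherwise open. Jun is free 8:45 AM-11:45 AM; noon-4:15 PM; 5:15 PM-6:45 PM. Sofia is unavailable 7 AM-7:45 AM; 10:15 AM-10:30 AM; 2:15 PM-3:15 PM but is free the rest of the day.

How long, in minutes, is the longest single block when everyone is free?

Idris free: 07:00-15:45, 16:30-19:00 (invert busy blocks within the working day).
Alice free: 07:00-10:00, 12:00-14:00, 17:15-19:00 (invert busy blocks within the working day).
Kavya free: 07:15-10:00, 10:15-14:45, 17:00-19:00 (invert busy blocks within the working day).
Hiro free: 08:15-15:15, 16:00-19:00 (invert busy blocks within the working day).
Hamid free: 07:00-17:30, 18:00-19:00 (invert busy blocks within the working day).
Jun free: 08:45-11:45, 12:00-16:15, 17:15-18:45.
Sofia free: 07:45-10:15, 10:30-14:15, 15:15-19:00 (invert busy blocks within the working day).
Idris ∩ Alice: 07:00-10:00, 12:00-14:00, 17:15-19:00.
Idris ∩ Alice ∩ Kavya: 07:15-10:00, 12:00-14:00, 17:15-19:00.
Idris ∩ Alice ∩ Kavya ∩ Hiro: 08:15-10:00, 12:00-14:00, 17:15-19:00.
Idris ∩ Alice ∩ Kavya ∩ Hiro ∩ Hamid: 08:15-10:00, 12:00-14:00, 17:15-17:30, 18:00-19:00.
Idris ∩ Alice ∩ Kavya ∩ Hiro ∩ Hamid ∩ Jun: 08:45-10:00, 12:00-14:00, 17:15-17:30, 18:00-18:45.
Idris ∩ Alice ∩ Kavya ∩ Hiro ∩ Hamid ∩ Jun ∩ Sofia: 08:45-10:00, 12:00-14:00, 17:15-17:30, 18:00-18:45.
Those are the intersection windows.
The longest is 12:00-14:00 at 120 minutes.

120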